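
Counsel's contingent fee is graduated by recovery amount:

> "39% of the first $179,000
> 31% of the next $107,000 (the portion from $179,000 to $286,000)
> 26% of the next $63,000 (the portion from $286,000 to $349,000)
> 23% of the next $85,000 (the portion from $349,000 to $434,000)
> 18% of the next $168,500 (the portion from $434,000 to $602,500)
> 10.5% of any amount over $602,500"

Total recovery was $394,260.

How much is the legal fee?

$129,769.80

First $179,000 at 39% = $69,810.00
Next $107,000 at 31% = $33,170.00
Next $63,000 at 26% = $16,380.00
Remaining $45,260 at 23% = $10,409.80
Fee: $69,810.00 + $33,170.00 + $16,380.00 + $10,409.80 = $129,769.80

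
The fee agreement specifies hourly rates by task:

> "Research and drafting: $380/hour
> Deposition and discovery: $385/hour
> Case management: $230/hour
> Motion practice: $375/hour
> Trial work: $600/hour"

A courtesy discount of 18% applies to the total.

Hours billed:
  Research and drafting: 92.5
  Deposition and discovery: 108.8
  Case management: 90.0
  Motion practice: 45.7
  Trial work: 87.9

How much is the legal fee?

Research and drafting: 92.5 × $380 = $35,150.00
Deposition and discovery: 108.8 × $385 = $41,888.00
Case management: 90.0 × $230 = $20,700.00
Motion practice: 45.7 × $375 = $17,137.50
Trial work: 87.9 × $600 = $52,740.00
Subtotal: $167,615.50
Less 18% discount: −$30,170.79
Total: $167,615.50 − $30,170.79 = $137,444.71

$137,444.71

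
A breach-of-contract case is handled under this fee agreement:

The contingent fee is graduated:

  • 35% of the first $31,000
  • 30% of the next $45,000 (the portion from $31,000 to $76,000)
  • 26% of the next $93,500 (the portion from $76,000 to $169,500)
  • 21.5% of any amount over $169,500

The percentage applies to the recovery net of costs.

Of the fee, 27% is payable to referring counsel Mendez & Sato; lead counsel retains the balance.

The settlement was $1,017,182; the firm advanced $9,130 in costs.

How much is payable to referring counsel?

Fee base (net of costs): $1,017,182 − $9,130 = $1,008,052
First $31,000 at 35% = $10,850.00
Next $45,000 at 30% = $13,500.00
Next $93,500 at 26% = $24,310.00
Remaining $838,552 at 21.5% = $180,288.68
Fee: $10,850.00 + $13,500.00 + $24,310.00 + $180,288.68 = $228,948.68
Referral share: 27% of $228,948.68 = $61,816.14; lead counsel retains $228,948.68 − $61,816.14 = $167,132.54.

$61,816.14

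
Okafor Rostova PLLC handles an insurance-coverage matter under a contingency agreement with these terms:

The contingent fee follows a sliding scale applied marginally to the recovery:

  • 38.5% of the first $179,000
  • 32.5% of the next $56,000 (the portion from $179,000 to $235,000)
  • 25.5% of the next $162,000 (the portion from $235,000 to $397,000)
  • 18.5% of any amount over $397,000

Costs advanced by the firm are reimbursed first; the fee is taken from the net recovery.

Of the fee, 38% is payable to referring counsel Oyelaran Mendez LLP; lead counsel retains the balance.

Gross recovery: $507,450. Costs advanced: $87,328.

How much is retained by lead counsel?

$82,275.59

Fee base (net of costs): $507,450 − $87,328 = $420,122
First $179,000 at 38.5% = $68,915.00
Next $56,000 at 32.5% = $18,200.00
Next $162,000 at 25.5% = $41,310.00
Remaining $23,122 at 18.5% = $4,277.57
Fee: $68,915.00 + $18,200.00 + $41,310.00 + $4,277.57 = $132,702.57
Referral share: 38% of $132,702.57 = $50,426.98; lead counsel retains $132,702.57 − $50,426.98 = $82,275.59.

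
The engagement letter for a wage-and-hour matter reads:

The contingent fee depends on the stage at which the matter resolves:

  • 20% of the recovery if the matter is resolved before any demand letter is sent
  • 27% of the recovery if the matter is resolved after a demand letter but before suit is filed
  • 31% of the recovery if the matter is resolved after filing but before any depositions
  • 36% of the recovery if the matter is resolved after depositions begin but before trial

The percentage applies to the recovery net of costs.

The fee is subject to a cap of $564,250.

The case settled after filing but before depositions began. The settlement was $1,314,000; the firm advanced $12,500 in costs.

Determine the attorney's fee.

$403,465.00

Fee base (net of costs): $1,314,000 − $12,500 = $1,301,500
The matter settled after filing but before depositions began, so the 31% rate applies.
$1,301,500 × 31% = $403,465.00
$403,465.00 is under the $564,250 cap.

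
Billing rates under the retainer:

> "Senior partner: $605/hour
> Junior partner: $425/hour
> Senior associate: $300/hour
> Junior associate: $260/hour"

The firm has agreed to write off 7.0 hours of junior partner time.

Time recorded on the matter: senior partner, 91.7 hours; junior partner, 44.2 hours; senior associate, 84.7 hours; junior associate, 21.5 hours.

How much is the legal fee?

$102,288.50

Senior partner: 91.7 × $605 = $55,478.50
Junior partner: 44.2 × $425 = $18,785.00
Senior associate: 84.7 × $300 = $25,410.00
Junior associate: 21.5 × $260 = $5,590.00
Subtotal: $105,263.50
Write-off: 7.0 × $425 = $2,975.00
Total: $105,263.50 − $2,975.00 = $102,288.50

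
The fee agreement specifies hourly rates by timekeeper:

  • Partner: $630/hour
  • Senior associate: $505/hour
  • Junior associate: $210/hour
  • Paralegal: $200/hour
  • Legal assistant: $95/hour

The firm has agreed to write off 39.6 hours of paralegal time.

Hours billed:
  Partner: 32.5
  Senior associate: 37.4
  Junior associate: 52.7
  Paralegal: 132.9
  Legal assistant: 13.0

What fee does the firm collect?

$70,324.00

Partner: 32.5 × $630 = $20,475.00
Senior associate: 37.4 × $505 = $18,887.00
Junior associate: 52.7 × $210 = $11,067.00
Paralegal: 132.9 × $200 = $26,580.00
Legal assistant: 13.0 × $95 = $1,235.00
Subtotal: $78,244.00
Write-off: 39.6 × $200 = $7,920.00
Total: $78,244.00 − $7,920.00 = $70,324.00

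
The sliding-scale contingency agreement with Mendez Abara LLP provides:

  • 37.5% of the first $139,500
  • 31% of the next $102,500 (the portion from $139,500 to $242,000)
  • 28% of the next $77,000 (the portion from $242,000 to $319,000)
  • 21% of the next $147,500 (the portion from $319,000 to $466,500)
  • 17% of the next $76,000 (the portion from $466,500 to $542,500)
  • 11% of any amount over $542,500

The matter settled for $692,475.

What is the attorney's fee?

First $139,500 at 37.5% = $52,312.50
Next $102,500 at 31% = $31,775.00
Next $77,000 at 28% = $21,560.00
Next $147,500 at 21% = $30,975.00
Next $76,000 at 17% = $12,920.00
Remaining $149,975 at 11% = $16,497.25
Fee: $52,312.50 + $31,775.00 + $21,560.00 + $30,975.00 + $12,920.00 + $16,497.25 = $166,039.75

$166,039.75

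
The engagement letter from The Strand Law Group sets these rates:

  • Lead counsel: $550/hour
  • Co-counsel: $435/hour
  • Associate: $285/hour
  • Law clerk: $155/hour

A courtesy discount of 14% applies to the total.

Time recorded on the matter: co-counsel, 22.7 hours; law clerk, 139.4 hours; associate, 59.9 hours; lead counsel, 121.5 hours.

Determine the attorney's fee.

Lead counsel: 121.5 × $550 = $66,825.00
Co-counsel: 22.7 × $435 = $9,874.50
Associate: 59.9 × $285 = $17,071.50
Law clerk: 139.4 × $155 = $21,607.00
Subtotal: $115,378.00
Less 14% discount: −$16,152.92
Total: $115,378.00 − $16,152.92 = $99,225.08

$99,225.08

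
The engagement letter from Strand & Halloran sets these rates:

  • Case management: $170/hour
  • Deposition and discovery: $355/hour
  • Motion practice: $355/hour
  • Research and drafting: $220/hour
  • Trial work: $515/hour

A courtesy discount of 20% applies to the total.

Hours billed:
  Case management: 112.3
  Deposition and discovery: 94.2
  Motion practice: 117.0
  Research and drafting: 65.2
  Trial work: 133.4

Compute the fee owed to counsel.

Case management: 112.3 × $170 = $19,091.00
Deposition and discovery: 94.2 × $355 = $33,441.00
Motion practice: 117.0 × $355 = $41,535.00
Research and drafting: 65.2 × $220 = $14,344.00
Trial work: 133.4 × $515 = $68,701.00
Subtotal: $177,112.00
Less 20% discount: −$35,422.40
Total: $177,112.00 − $35,422.40 = $141,689.60

$141,689.60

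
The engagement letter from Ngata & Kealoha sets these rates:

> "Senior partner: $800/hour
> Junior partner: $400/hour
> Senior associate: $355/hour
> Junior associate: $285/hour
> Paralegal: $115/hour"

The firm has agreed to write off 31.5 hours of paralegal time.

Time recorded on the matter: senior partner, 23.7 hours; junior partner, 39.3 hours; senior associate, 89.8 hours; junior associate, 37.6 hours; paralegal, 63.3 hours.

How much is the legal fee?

$80,932.00

Senior partner: 23.7 × $800 = $18,960.00
Junior partner: 39.3 × $400 = $15,720.00
Senior associate: 89.8 × $355 = $31,879.00
Junior associate: 37.6 × $285 = $10,716.00
Paralegal: 63.3 × $115 = $7,279.50
Subtotal: $84,554.50
Write-off: 31.5 × $115 = $3,622.50
Total: $84,554.50 − $3,622.50 = $80,932.00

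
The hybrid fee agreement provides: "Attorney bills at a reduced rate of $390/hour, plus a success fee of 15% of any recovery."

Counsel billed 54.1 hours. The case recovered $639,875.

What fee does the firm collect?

Hourly: 54.1 × $390 = $21,099.00
Success fee: 15% of $639,875 = $95,981.25
Total: $21,099.00 + $95,981.25 = $117,080.25

$117,080.25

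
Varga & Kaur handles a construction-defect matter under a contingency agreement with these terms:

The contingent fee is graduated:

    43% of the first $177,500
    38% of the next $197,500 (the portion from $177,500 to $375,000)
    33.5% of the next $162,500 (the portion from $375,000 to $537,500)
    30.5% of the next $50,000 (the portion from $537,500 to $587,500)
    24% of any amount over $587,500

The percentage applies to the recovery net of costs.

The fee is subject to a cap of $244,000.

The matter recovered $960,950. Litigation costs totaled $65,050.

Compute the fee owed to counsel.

Fee base (net of costs): $960,950 − $65,050 = $895,900
First $177,500 at 43% = $76,325.00
Next $197,500 at 38% = $75,050.00
Next $162,500 at 33.5% = $54,437.50
Next $50,000 at 30.5% = $15,250.00
Remaining $308,400 at 24% = $74,016.00
Fee: $76,325.00 + $75,050.00 + $54,437.50 + $15,250.00 + $74,016.00 = $295,078.50
$295,078.50 exceeds the $244,000 cap, so the fee is capped at $244,000.00.

$244,000.00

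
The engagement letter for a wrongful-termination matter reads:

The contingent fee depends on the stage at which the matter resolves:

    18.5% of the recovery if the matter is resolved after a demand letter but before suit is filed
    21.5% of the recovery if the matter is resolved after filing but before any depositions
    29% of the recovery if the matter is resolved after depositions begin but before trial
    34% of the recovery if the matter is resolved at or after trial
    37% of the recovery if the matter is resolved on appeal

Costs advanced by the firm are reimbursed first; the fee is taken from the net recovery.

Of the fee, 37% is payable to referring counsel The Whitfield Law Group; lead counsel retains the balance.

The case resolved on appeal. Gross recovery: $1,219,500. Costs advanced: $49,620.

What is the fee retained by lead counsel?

$272,699.03

Fee base (net of costs): $1,219,500 − $49,620 = $1,169,880
The matter resolved on appeal, so the 37% rate applies.
$1,169,880 × 37% = $432,855.60
Referral share: 37% of $432,855.60 = $160,156.57; lead counsel retains $432,855.60 − $160,156.57 = $272,699.03.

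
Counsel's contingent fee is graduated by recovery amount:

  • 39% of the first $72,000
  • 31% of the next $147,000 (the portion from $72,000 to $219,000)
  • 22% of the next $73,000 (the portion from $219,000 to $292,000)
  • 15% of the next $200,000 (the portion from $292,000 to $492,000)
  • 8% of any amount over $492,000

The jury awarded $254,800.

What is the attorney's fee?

$81,526.00

First $72,000 at 39% = $28,080.00
Next $147,000 at 31% = $45,570.00
Remaining $35,800 at 22% = $7,876.00
Fee: $28,080.00 + $45,570.00 + $7,876.00 = $81,526.00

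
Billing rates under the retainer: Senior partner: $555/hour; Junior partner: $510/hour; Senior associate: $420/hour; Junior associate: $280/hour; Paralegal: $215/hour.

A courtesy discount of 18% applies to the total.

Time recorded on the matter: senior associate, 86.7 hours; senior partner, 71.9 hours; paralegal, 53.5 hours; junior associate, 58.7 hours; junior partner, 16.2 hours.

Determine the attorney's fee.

Senior partner: 71.9 × $555 = $39,904.50
Junior partner: 16.2 × $510 = $8,262.00
Senior associate: 86.7 × $420 = $36,414.00
Junior associate: 58.7 × $280 = $16,436.00
Paralegal: 53.5 × $215 = $11,502.50
Subtotal: $112,519.00
Less 18% discount: −$20,253.42
Total: $112,519.00 − $20,253.42 = $92,265.58

$92,265.58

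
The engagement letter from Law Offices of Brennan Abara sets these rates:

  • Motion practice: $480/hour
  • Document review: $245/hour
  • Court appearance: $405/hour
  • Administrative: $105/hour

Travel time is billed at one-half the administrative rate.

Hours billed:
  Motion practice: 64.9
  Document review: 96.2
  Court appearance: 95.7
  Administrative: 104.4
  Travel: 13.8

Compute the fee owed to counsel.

Motion practice: 64.9 × $480 = $31,152.00
Document review: 96.2 × $245 = $23,569.00
Court appearance: 95.7 × $405 = $38,758.50
Administrative: 104.4 × $105 = $10,962.00
Subtotal: $31,152.00 + $23,569.00 + $38,758.50 + $10,962.00 = $104,441.50
Travel: 13.8 × ($105 ÷ 2) = 13.8 × $52.50 = $724.50
Total: $104,441.50 + $724.50 = $105,166.00

$105,166.00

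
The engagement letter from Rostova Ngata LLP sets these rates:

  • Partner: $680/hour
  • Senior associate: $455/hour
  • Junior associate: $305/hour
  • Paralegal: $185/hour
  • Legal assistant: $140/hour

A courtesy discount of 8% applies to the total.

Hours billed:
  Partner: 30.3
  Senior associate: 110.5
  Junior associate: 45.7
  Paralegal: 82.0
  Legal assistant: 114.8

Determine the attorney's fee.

$106,777.04

Partner: 30.3 × $680 = $20,604.00
Senior associate: 110.5 × $455 = $50,277.50
Junior associate: 45.7 × $305 = $13,938.50
Paralegal: 82.0 × $185 = $15,170.00
Legal assistant: 114.8 × $140 = $16,072.00
Subtotal: $116,062.00
Less 8% discount: −$9,284.96
Total: $116,062.00 − $9,284.96 = $106,777.04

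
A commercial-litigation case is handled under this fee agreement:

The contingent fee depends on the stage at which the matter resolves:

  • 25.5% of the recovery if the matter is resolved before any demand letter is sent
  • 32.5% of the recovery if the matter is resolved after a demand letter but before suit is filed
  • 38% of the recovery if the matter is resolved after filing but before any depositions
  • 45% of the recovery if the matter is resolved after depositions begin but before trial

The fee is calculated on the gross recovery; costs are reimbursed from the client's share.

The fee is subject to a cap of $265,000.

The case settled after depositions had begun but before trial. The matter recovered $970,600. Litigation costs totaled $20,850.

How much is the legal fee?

Fee base is the gross recovery, $970,600; costs are reimbursed separately.
The matter settled after depositions had begun but before trial, so the 45% rate applies.
$970,600 × 45% = $436,770.00
$436,770.00 exceeds the $265,000 cap, so the fee is capped at $265,000.00.

$265,000.00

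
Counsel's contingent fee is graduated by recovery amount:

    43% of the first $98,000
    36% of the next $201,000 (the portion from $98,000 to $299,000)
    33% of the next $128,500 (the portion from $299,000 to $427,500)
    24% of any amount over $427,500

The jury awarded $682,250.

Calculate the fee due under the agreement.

First $98,000 at 43% = $42,140.00
Next $201,000 at 36% = $72,360.00
Next $128,500 at 33% = $42,405.00
Remaining $254,750 at 24% = $61,140.00
Fee: $42,140.00 + $72,360.00 + $42,405.00 + $61,140.00 = $218,045.00

$218,045.00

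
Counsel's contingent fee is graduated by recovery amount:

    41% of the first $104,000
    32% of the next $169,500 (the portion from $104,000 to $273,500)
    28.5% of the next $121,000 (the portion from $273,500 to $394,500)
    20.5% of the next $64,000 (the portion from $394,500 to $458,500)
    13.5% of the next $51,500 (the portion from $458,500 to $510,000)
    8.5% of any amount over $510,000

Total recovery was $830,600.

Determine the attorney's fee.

First $104,000 at 41% = $42,640.00
Next $169,500 at 32% = $54,240.00
Next $121,000 at 28.5% = $34,485.00
Next $64,000 at 20.5% = $13,120.00
Next $51,500 at 13.5% = $6,952.50
Remaining $320,600 at 8.5% = $27,251.00
Fee: $42,640.00 + $54,240.00 + $34,485.00 + $13,120.00 + $6,952.50 + $27,251.00 = $178,688.50

$178,688.50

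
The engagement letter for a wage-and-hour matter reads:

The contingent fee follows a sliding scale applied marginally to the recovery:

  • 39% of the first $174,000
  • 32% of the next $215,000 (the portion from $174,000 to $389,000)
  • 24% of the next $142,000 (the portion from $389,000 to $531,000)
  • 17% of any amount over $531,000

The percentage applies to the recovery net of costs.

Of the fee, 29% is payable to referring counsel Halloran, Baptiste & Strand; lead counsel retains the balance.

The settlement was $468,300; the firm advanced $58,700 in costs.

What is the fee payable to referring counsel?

$41,065.16

Fee base (net of costs): $468,300 − $58,700 = $409,600
First $174,000 at 39% = $67,860.00
Next $215,000 at 32% = $68,800.00
Remaining $20,600 at 24% = $4,944.00
Fee: $67,860.00 + $68,800.00 + $4,944.00 = $141,604.00
Referral share: 29% of $141,604.00 = $41,065.16; lead counsel retains $141,604.00 − $41,065.16 = $100,538.84.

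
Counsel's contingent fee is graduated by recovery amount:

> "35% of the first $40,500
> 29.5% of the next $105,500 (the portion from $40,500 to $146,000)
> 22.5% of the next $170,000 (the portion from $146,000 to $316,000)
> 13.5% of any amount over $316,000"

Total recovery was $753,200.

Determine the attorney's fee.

First $40,500 at 35% = $14,175.00
Next $105,500 at 29.5% = $31,122.50
Next $170,000 at 22.5% = $38,250.00
Remaining $437,200 at 13.5% = $59,022.00
Fee: $14,175.00 + $31,122.50 + $38,250.00 + $59,022.00 = $142,569.50

$142,569.50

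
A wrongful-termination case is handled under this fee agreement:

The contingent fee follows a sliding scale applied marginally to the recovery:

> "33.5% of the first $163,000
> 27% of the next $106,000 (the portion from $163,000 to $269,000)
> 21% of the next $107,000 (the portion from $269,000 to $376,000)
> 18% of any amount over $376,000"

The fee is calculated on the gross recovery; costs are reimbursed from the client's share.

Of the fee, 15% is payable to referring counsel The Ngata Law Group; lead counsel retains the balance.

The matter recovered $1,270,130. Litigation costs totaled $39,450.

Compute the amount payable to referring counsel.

Fee base is the gross recovery, $1,270,130; costs are reimbursed separately.
First $163,000 at 33.5% = $54,605.00
Next $106,000 at 27% = $28,620.00
Next $107,000 at 21% = $22,470.00
Remaining $894,130 at 18% = $160,943.40
Fee: $54,605.00 + $28,620.00 + $22,470.00 + $160,943.40 = $266,638.40
Referral share: 15% of $266,638.40 = $39,995.76; lead counsel retains $266,638.40 − $39,995.76 = $226,642.64.

$39,995.76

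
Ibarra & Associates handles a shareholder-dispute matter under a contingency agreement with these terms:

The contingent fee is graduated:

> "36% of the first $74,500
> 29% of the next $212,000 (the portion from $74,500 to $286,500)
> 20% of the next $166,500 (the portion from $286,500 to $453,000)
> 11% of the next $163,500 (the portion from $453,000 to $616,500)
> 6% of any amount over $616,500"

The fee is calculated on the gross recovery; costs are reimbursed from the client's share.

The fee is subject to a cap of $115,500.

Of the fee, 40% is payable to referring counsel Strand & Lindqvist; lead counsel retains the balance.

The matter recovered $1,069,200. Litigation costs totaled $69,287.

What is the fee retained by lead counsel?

Fee base is the gross recovery, $1,069,200; costs are reimbursed separately.
First $74,500 at 36% = $26,820.00
Next $212,000 at 29% = $61,480.00
Next $166,500 at 20% = $33,300.00
Next $163,500 at 11% = $17,985.00
Remaining $452,700 at 6% = $27,162.00
Fee: $26,820.00 + $61,480.00 + $33,300.00 + $17,985.00 + $27,162.00 = $166,747.00
$166,747.00 exceeds the $115,500 cap, so the fee is capped at $115,500.00.
Referral share: 40% of $115,500.00 = $46,200.00; lead counsel retains $115,500.00 − $46,200.00 = $69,300.00.

$69,300.00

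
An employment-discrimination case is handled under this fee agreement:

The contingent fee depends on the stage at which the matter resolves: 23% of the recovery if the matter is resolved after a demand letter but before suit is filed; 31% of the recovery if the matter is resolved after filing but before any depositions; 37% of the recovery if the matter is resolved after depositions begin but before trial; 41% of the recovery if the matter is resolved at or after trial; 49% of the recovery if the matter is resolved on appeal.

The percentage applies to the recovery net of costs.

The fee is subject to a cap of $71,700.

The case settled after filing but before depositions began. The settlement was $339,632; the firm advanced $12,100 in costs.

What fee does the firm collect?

$71,700.00

Fee base (net of costs): $339,632 − $12,100 = $327,532
The matter settled after filing but before depositions began, so the 31% rate applies.
$327,532 × 31% = $101,534.92
$101,534.92 exceeds the $71,700 cap, so the fee is capped at $71,700.00.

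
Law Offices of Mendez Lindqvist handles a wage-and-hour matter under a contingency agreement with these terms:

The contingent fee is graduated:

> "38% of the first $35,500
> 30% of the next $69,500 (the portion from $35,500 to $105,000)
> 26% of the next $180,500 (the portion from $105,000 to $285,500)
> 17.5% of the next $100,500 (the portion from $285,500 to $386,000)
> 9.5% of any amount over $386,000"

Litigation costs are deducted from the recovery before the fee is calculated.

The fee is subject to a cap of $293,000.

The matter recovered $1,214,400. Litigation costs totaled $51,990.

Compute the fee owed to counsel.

$172,616.45

Fee base (net of costs): $1,214,400 − $51,990 = $1,162,410
First $35,500 at 38% = $13,490.00
Next $69,500 at 30% = $20,850.00
Next $180,500 at 26% = $46,930.00
Next $100,500 at 17.5% = $17,587.50
Remaining $776,410 at 9.5% = $73,758.95
Fee: $13,490.00 + $20,850.00 + $46,930.00 + $17,587.50 + $73,758.95 = $172,616.45
$172,616.45 is under the $293,000 cap.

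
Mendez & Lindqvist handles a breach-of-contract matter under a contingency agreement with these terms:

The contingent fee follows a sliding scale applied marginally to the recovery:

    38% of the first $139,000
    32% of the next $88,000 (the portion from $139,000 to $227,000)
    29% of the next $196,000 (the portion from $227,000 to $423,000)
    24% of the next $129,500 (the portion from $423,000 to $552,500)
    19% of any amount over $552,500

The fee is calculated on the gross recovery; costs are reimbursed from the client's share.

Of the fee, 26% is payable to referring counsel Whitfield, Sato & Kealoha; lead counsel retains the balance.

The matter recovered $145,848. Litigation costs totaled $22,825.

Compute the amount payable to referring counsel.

Fee base is the gross recovery, $145,848; costs are reimbursed separately.
First $139,000 at 38% = $52,820.00
Remaining $6,848 at 32% = $2,191.36
Fee: $52,820.00 + $2,191.36 = $55,011.36
Referral share: 26% of $55,011.36 = $14,302.95; lead counsel retains $55,011.36 − $14,302.95 = $40,708.41.

$14,302.95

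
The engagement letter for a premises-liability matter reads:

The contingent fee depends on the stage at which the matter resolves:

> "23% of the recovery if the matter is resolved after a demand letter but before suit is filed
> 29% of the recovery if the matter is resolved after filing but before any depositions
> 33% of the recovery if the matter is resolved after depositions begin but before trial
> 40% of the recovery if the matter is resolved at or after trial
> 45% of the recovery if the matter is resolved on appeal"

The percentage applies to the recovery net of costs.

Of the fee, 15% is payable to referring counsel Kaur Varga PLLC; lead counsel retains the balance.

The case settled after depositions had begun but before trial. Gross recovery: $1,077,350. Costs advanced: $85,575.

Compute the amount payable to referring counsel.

Fee base (net of costs): $1,077,350 − $85,575 = $991,775
The matter settled after depositions had begun but before trial, so the 33% rate applies.
$991,775 × 33% = $327,285.75
Referral share: 15% of $327,285.75 = $49,092.86; lead counsel retains $327,285.75 − $49,092.86 = $278,192.89.

$49,092.86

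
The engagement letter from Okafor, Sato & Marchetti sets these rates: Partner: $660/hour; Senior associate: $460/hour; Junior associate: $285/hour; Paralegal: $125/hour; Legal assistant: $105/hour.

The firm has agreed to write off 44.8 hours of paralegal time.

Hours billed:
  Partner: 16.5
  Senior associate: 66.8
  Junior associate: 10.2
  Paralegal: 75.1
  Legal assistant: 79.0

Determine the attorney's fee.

Partner: 16.5 × $660 = $10,890.00
Senior associate: 66.8 × $460 = $30,728.00
Junior associate: 10.2 × $285 = $2,907.00
Paralegal: 75.1 × $125 = $9,387.50
Legal assistant: 79.0 × $105 = $8,295.00
Subtotal: $62,207.50
Write-off: 44.8 × $125 = $5,600.00
Total: $62,207.50 − $5,600.00 = $56,607.50

$56,607.50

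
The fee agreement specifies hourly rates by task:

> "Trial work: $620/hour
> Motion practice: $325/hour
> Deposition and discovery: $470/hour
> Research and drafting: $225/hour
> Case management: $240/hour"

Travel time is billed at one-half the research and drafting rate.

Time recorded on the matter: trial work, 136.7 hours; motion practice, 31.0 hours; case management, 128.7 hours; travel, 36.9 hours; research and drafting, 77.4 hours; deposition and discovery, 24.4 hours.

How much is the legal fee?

Trial work: 136.7 × $620 = $84,754.00
Motion practice: 31.0 × $325 = $10,075.00
Deposition and discovery: 24.4 × $470 = $11,468.00
Research and drafting: 77.4 × $225 = $17,415.00
Case management: 128.7 × $240 = $30,888.00
Subtotal: $84,754.00 + $10,075.00 + $11,468.00 + $17,415.00 + $30,888.00 = $154,600.00
Travel: 36.9 × ($225 ÷ 2) = 36.9 × $112.50 = $4,151.25
Total: $154,600.00 + $4,151.25 = $158,751.25

$158,751.25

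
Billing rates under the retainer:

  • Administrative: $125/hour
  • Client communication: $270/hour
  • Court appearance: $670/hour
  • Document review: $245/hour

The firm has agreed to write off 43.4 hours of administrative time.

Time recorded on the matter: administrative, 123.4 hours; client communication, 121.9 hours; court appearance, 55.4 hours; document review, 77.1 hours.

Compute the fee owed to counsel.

Administrative: 123.4 × $125 = $15,425.00
Client communication: 121.9 × $270 = $32,913.00
Court appearance: 55.4 × $670 = $37,118.00
Document review: 77.1 × $245 = $18,889.50
Subtotal: $104,345.50
Write-off: 43.4 × $125 = $5,425.00
Total: $104,345.50 − $5,425.00 = $98,920.50

$98,920.50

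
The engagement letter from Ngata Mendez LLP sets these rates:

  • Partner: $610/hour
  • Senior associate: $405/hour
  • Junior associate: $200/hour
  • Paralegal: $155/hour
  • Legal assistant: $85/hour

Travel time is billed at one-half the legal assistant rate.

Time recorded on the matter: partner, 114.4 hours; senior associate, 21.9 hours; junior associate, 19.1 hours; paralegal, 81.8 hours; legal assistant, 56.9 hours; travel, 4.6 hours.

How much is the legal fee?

$100,184.50

Partner: 114.4 × $610 = $69,784.00
Senior associate: 21.9 × $405 = $8,869.50
Junior associate: 19.1 × $200 = $3,820.00
Paralegal: 81.8 × $155 = $12,679.00
Legal assistant: 56.9 × $85 = $4,836.50
Subtotal: $69,784.00 + $8,869.50 + $3,820.00 + $12,679.00 + $4,836.50 = $99,989.00
Travel: 4.6 × ($85 ÷ 2) = 4.6 × $42.50 = $195.50
Total: $99,989.00 + $195.50 = $100,184.50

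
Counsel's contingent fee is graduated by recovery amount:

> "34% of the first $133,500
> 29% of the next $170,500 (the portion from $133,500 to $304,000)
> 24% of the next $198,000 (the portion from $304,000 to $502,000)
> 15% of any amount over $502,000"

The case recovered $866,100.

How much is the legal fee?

First $133,500 at 34% = $45,390.00
Next $170,500 at 29% = $49,445.00
Next $198,000 at 24% = $47,520.00
Remaining $364,100 at 15% = $54,615.00
Fee: $45,390.00 + $49,445.00 + $47,520.00 + $54,615.00 = $196,970.00

$196,970.00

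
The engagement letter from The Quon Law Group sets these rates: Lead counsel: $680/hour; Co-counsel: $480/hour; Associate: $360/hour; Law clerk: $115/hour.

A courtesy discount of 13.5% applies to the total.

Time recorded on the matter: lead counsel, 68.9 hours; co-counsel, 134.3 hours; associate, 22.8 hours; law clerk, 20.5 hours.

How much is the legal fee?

Lead counsel: 68.9 × $680 = $46,852.00
Co-counsel: 134.3 × $480 = $64,464.00
Associate: 22.8 × $360 = $8,208.00
Law clerk: 20.5 × $115 = $2,357.50
Subtotal: $121,881.50
Less 13.5% discount: −$16,454.00
Total: $121,881.50 − $16,454.00 = $105,427.50

$105,427.50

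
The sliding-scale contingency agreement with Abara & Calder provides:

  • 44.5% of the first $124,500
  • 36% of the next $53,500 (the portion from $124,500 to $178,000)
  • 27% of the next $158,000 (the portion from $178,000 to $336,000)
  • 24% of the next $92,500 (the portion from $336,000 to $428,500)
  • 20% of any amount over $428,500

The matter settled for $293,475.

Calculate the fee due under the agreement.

$105,840.75

First $124,500 at 44.5% = $55,402.50
Next $53,500 at 36% = $19,260.00
Remaining $115,475 at 27% = $31,178.25
Fee: $55,402.50 + $19,260.00 + $31,178.25 = $105,840.75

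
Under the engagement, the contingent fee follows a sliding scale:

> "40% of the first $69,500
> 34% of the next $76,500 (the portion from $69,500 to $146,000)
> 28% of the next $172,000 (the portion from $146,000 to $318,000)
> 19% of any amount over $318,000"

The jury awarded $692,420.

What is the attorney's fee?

First $69,500 at 40% = $27,800.00
Next $76,500 at 34% = $26,010.00
Next $172,000 at 28% = $48,160.00
Remaining $374,420 at 19% = $71,139.80
Fee: $27,800.00 + $26,010.00 + $48,160.00 + $71,139.80 = $173,109.80

$173,109.80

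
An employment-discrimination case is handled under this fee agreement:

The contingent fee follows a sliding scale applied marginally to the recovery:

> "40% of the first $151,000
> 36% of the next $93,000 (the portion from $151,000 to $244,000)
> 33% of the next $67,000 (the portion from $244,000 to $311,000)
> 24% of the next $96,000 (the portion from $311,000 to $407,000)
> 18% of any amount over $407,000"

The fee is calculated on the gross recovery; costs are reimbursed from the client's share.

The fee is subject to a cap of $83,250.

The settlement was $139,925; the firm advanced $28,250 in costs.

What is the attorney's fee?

Fee base is the gross recovery, $139,925; costs are reimbursed separately.
First $139,925 at 40% = $55,970.00
$55,970.00 is under the $83,250 cap.

$55,970.00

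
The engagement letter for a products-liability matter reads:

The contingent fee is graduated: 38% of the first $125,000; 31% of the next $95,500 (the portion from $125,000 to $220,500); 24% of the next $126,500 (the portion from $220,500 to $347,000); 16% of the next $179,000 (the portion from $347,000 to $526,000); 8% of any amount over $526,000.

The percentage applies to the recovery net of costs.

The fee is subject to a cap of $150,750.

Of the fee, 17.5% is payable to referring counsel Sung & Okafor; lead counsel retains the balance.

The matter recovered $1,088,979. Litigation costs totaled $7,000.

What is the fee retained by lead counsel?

$124,368.75

Fee base (net of costs): $1,088,979 − $7,000 = $1,081,979
First $125,000 at 38% = $47,500.00
Next $95,500 at 31% = $29,605.00
Next $126,500 at 24% = $30,360.00
Next $179,000 at 16% = $28,640.00
Remaining $555,979 at 8% = $44,478.32
Fee: $47,500.00 + $29,605.00 + $30,360.00 + $28,640.00 + $44,478.32 = $180,583.32
$180,583.32 exceeds the $150,750 cap, so the fee is capped at $150,750.00.
Referral share: 17.5% of $150,750.00 = $26,381.25; lead counsel retains $150,750.00 − $26,381.25 = $124,368.75.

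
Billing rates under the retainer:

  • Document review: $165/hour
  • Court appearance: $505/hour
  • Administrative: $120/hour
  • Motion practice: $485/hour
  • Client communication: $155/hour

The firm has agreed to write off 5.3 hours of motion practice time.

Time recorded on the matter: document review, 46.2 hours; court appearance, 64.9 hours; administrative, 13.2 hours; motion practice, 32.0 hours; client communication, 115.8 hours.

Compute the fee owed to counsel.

Document review: 46.2 × $165 = $7,623.00
Court appearance: 64.9 × $505 = $32,774.50
Administrative: 13.2 × $120 = $1,584.00
Motion practice: 32.0 × $485 = $15,520.00
Client communication: 115.8 × $155 = $17,949.00
Subtotal: $75,450.50
Write-off: 5.3 × $485 = $2,570.50
Total: $75,450.50 − $2,570.50 = $72,880.00

$72,880.00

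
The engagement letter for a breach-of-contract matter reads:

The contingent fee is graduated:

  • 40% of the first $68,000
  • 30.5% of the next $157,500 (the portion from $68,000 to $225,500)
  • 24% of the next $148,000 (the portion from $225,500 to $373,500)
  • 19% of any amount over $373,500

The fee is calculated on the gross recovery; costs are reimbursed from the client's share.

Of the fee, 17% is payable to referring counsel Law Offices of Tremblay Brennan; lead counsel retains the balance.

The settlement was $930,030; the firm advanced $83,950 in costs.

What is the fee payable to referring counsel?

Fee base is the gross recovery, $930,030; costs are reimbursed separately.
First $68,000 at 40% = $27,200.00
Next $157,500 at 30.5% = $48,037.50
Next $148,000 at 24% = $35,520.00
Remaining $556,530 at 19% = $105,740.70
Fee: $27,200.00 + $48,037.50 + $35,520.00 + $105,740.70 = $216,498.20
Referral share: 17% of $216,498.20 = $36,804.69; lead counsel retains $216,498.20 − $36,804.69 = $179,693.51.

$36,804.69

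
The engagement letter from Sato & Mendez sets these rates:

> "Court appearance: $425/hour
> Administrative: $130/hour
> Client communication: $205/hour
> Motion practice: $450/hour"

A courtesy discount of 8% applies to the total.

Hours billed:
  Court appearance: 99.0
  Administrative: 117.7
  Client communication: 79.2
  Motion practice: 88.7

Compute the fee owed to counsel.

Court appearance: 99.0 × $425 = $42,075.00
Administrative: 117.7 × $130 = $15,301.00
Client communication: 79.2 × $205 = $16,236.00
Motion practice: 88.7 × $450 = $39,915.00
Subtotal: $113,527.00
Less 8% discount: −$9,082.16
Total: $113,527.00 − $9,082.16 = $104,444.84

$104,444.84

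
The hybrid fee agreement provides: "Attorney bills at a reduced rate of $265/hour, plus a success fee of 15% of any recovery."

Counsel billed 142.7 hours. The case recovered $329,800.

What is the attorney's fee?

Hourly: 142.7 × $265 = $37,815.50
Success fee: 15% of $329,800 = $49,470.00
Total: $37,815.50 + $49,470.00 = $87,285.50

$87,285.50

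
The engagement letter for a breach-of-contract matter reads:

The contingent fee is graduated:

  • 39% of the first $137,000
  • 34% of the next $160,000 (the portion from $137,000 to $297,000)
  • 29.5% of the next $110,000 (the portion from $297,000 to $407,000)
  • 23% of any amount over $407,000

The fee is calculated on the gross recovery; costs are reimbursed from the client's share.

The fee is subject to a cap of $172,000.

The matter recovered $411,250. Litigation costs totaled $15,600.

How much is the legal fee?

Fee base is the gross recovery, $411,250; costs are reimbursed separately.
First $137,000 at 39% = $53,430.00
Next $160,000 at 34% = $54,400.00
Next $110,000 at 29.5% = $32,450.00
Remaining $4,250 at 23% = $977.50
Fee: $53,430.00 + $54,400.00 + $32,450.00 + $977.50 = $141,257.50
$141,257.50 is under the $172,000 cap.

$141,257.50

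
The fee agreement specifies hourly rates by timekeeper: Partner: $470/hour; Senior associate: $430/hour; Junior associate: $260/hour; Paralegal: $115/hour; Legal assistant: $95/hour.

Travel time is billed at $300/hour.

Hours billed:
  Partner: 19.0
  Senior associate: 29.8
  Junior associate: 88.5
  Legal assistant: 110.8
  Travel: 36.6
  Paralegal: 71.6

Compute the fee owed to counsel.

$74,494.00

Partner: 19.0 × $470 = $8,930.00
Senior associate: 29.8 × $430 = $12,814.00
Junior associate: 88.5 × $260 = $23,010.00
Paralegal: 71.6 × $115 = $8,234.00
Legal assistant: 110.8 × $95 = $10,526.00
Subtotal: $8,930.00 + $12,814.00 + $23,010.00 + $8,234.00 + $10,526.00 = $63,514.00
Travel: 36.6 × $300 = $10,980.00
Total: $63,514.00 + $10,980.00 = $74,494.00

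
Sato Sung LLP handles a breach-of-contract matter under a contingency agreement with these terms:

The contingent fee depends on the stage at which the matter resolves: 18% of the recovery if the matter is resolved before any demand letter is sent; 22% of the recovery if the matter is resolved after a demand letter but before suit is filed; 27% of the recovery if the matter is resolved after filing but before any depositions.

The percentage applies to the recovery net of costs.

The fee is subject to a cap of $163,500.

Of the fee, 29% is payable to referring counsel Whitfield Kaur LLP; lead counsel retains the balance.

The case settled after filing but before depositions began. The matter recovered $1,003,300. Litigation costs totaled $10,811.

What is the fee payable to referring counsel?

Fee base (net of costs): $1,003,300 − $10,811 = $992,489
The matter settled after filing but before depositions began, so the 27% rate applies.
$992,489 × 27% = $267,972.03
$267,972.03 exceeds the $163,500 cap, so the fee is capped at $163,500.00.
Referral share: 29% of $163,500.00 = $47,415.00; lead counsel retains $163,500.00 − $47,415.00 = $116,085.00.

$47,415.00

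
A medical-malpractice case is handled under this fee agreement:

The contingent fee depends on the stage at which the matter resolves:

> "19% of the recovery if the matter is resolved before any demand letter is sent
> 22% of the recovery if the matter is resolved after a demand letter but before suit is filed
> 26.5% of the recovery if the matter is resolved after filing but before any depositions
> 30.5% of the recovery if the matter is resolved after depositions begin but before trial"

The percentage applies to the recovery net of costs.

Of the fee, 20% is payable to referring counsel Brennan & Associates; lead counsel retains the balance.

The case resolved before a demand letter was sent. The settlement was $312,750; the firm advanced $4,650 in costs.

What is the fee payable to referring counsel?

$11,707.80

Fee base (net of costs): $312,750 − $4,650 = $308,100
The matter resolved before a demand letter was sent, so the 19% rate applies.
$308,100 × 19% = $58,539.00
Referral share: 20% of $58,539.00 = $11,707.80; lead counsel retains $58,539.00 − $11,707.80 = $46,831.20.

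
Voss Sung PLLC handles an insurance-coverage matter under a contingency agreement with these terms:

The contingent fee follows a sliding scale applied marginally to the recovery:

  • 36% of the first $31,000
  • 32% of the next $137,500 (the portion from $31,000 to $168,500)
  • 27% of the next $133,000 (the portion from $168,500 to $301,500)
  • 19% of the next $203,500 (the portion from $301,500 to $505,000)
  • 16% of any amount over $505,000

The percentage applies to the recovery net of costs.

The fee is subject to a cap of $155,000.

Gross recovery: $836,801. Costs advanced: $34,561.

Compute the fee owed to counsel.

Fee base (net of costs): $836,801 − $34,561 = $802,240
First $31,000 at 36% = $11,160.00
Next $137,500 at 32% = $44,000.00
Next $133,000 at 27% = $35,910.00
Next $203,500 at 19% = $38,665.00
Remaining $297,240 at 16% = $47,558.40
Fee: $11,160.00 + $44,000.00 + $35,910.00 + $38,665.00 + $47,558.40 = $177,293.40
$177,293.40 exceeds the $155,000 cap, so the fee is capped at $155,000.00.

$155,000.00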